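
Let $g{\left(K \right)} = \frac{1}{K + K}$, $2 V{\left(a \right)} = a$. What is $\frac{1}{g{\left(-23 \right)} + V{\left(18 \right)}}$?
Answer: $\frac{46}{413} \approx 0.11138$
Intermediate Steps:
$V{\left(a \right)} = \frac{a}{2}$
$g{\left(K \right)} = \frac{1}{2 K}$
$\frac{1}{g{\left(-23 \right)} + V{\left(18 \right)}} = \frac{1}{\frac{1}{2 \left(-23\right)} + \frac{1}{2} \cdot 18} = \frac{1}{\frac{1}{2} \left(- \frac{1}{23}\right) + 9} = \frac{1}{- \frac{1}{46} + 9} = \frac{1}{\frac{413}{46}} = \frac{46}{413}$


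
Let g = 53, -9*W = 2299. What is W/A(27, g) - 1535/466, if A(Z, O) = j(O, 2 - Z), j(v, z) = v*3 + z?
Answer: -730636/140499 ≈ -5.2003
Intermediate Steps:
W = -2299/9 (W = -1/9*2299 = -2299/9 ≈ -255.44)
j(v, z) = z + 3*v (j(v, z) = 3*v + z = z + 3*v)
A(Z, O) = 2 - Z + 3*O (A(Z, O) = (2 - Z) + 3*O = 2 - Z + 3*O)
W/A(27, g) - 1535/466 = -2299/(9*(2 - 1*27 + 3*53)) - 1535/466 = -2299/(9*(2 - 27 + 159)) - 1535*1/466 = -2299/9/134 - 1535/466 = -2299/9*1/134 - 1535/466 = -2299/1206 - 1535/466 = -730636/140499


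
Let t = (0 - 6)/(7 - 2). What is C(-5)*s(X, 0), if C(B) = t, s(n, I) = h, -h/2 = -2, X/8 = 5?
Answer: -24/5 ≈ -4.8000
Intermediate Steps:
X = 40 (X = 8*5 = 40)
h = 4 (h = -2*(-2) = 4)
s(n, I) = 4
t = -6/5 ≈ -1.2000
C(B) = -6/5
C(-5)*s(X, 0) = -6/5*4 = -24/5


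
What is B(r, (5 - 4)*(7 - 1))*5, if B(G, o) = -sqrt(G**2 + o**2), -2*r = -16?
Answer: -50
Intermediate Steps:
r = 8 (r = -1/2*(-16) = 8)
B(r, (5 - 4)*(7 - 1))*5 = -sqrt(8**2 + ((5 - 4)*(7 - 1))**2)*5 = -sqrt(64 + (1*6)**2)*5 = -sqrt(64 + 6**2)*5 = -sqrt(64 + 36)*5 = -sqrt(100)*5 = -1*10*5 = -10*5 = -50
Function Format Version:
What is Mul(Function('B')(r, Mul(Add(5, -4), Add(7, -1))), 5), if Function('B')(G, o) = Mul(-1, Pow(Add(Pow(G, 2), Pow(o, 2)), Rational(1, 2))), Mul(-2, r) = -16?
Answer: -50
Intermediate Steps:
r = 8 (r = Mul(Rational(-1, 2), -16) = 8)
Mul(Function('B')(r, Mul(Add(5, -4), Add(7, -1))), 5) = Mul(Mul(-1, Pow(Add(Pow(8, 2), Pow(Mul(Add(5, -4), Add(7, -1)), 2)), Rational(1, 2))), 5) = Mul(Mul(-1, Pow(Add(64, Pow(Mul(1, 6), 2)), Rational(1, 2))), 5) = Mul(Mul(-1, Pow(Add(64, Pow(6, 2)), Rational(1, 2))), 5) = Mul(Mul(-1, Pow(Add(64, 36), Rational(1, 2))), 5) = Mul(Mul(-1, Pow(100, Rational(1, 2))), 5) = Mul(Mul(-1, 10), 5) = Mul(-10, 5) = -50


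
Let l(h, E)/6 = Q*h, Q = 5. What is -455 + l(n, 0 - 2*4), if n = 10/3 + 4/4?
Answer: -325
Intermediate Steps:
n = 13/3 (n = 10*(⅓) + 4*(¼) = 10/3 + 1 = 13/3 ≈ 4.3333)
l(h, E) = 30*h (l(h, E) = 6*(5*h) = 30*h)
-455 + l(n, 0 - 2*4) = -455 + 30*(13/3) = -455 + 130 = -325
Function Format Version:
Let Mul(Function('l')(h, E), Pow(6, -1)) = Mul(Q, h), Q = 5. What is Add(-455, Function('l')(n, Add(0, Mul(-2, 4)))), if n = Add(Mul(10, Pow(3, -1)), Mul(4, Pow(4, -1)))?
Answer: -325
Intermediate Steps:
n = Rational(13, 3) (n = Add(Mul(10, Rational(1, 3)), Mul(4, Rational(1, 4))) = Add(Rational(10, 3), 1) = Rational(13, 3) ≈ 4.3333)
Function('l')(h, E) = Mul(30, h) (Function('l')(h, E) = Mul(6, Mul(5, h)) = Mul(30, h))
Add(-455, Function('l')(n, Add(0, Mul(-2, 4)))) = Add(-455, Mul(30, Rational(13, 3))) = Add(-455, 130) = -325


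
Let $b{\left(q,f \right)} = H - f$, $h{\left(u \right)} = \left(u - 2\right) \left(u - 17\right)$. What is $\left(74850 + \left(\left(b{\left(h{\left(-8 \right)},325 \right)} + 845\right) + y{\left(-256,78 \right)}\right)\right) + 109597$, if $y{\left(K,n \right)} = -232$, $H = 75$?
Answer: $184810$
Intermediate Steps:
$h{\left(u \right)} = \left(-17 + u\right) \left(-2 + u\right)$ ($h{\left(u \right)} = \left(-2 + u\right) \left(-17 + u\right) = \left(-17 + u\right) \left(-2 + u\right)$)
$b{\left(q,f \right)} = 75 - f$
$\left(74850 + \left(\left(b{\left(h{\left(-8 \right)},325 \right)} + 845\right) + y{\left(-256,78 \right)}\right)\right) + 109597 = \left(74850 + \left(\left(\left(75 - 325\right) + 845\right) - 232\right)\right) + 109597 = \left(74850 + \left(\left(-250 + 845\right) - 232\right)\right) + 109597 = \left(74850 + \left(595 - 232\right)\right) + 109597 = \left(74850 + 363\right) + 109597 = 75213 + 109597 = 184810$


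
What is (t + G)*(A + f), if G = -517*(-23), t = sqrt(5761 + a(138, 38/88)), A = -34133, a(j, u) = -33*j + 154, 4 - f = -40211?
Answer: 72321062 + 6082*sqrt(1361) ≈ 7.2545e+7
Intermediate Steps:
f = 40215 (f = 4 - 1*(-40211) = 4 + 40211 = 40215)
a(j, u) = 154 - 33*j
t = sqrt(1361) (t = sqrt(5761 + (154 - 33*138)) = sqrt(5761 + (154 - 4554)) = sqrt(5761 - 4400) = sqrt(1361) ≈ 36.892)
G = 11891
(t + G)*(A + f) = (sqrt(1361) + 11891)*(-34133 + 40215) = (11891 + sqrt(1361))*6082 = 72321062 + 6082*sqrt(1361)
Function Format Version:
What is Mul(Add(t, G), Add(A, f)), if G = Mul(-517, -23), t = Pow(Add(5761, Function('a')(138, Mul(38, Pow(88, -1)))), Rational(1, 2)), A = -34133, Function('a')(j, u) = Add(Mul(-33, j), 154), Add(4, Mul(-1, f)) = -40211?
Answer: Add(72321062, Mul(6082, Pow(1361, Rational(1, 2)))) ≈ 7.2545e+7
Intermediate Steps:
f = 40215 (f = Add(4, Mul(-1, -40211)) = Add(4, 40211) = 40215)
Function('a')(j, u) = Add(154, Mul(-33, j))
t = Pow(1361, Rational(1, 2)) (t = Pow(Add(5761, Add(154, Mul(-33, 138))), Rational(1, 2)) = Pow(Add(5761, Add(154, -4554)), Rational(1, 2)) = Pow(Add(5761, -4400), Rational(1, 2)) = Pow(1361, Rational(1, 2)) ≈ 36.892)
G = 11891
Mul(Add(t, G), Add(A, f)) = Mul(Add(Pow(1361, Rational(1, 2)), 11891), Add(-34133, 40215)) = Mul(Add(11891, Pow(1361, Rational(1, 2))), 6082) = Add(72321062, Mul(6082, Pow(1361, Rational(1, 2))))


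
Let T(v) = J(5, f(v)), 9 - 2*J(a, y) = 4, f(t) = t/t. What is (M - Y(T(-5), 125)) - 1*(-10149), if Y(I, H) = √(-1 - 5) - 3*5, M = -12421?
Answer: -2257 - I*√6 ≈ -2257.0 - 2.4495*I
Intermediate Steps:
f(t) = 1
J(a, y) = 5/2 (J(a, y) = 9/2 - ½*4 = 9/2 - 2 = 5/2)
T(v) = 5/2
Y(I, H) = -15 + I*√6 (Y(I, H) = √(-6) - 15 = I*√6 - 15 = -15 + I*√6)
(M - Y(T(-5), 125)) - 1*(-10149) = (-12421 - (-15 + I*√6)) - 1*(-10149) = (-12421 + (15 - I*√6)) + 10149 = (-12406 - I*√6) + 10149 = -2257 - I*√6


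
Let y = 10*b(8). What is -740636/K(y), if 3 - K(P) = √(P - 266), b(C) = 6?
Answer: -2221908/215 - 740636*I*√206/215 ≈ -10334.0 - 49442.0*I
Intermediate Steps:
y = 60 (y = 10*6 = 60)
K(P) = 3 - √(-266 + P) (K(P) = 3 - √(P - 266) = 3 - √(-266 + P))
-740636/K(y) = -740636/(3 - √(-266 + 60)) = -740636/(3 - √(-206)) = -740636/(3 - I*√206)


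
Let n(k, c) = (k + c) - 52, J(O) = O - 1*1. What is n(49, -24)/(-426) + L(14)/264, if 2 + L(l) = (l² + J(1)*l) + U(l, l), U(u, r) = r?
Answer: 3989/4686 ≈ 0.85126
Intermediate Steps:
J(O) = -1 + O (J(O) = O - 1 = -1 + O)
L(l) = -2 + l + l² (L(l) = -2 + ((l² + (-1 + 1)*l) + l) = -2 + ((l² + 0*l) + l) = -2 + ((l² + 0) + l) = -2 + (l² + l) = -2 + (l + l²) = -2 + l + l²)
n(k, c) = -52 + c + k (n(k, c) = (c + k) - 52 = -52 + c + k)
n(49, -24)/(-426) + L(14)/264 = (-52 - 24 + 49)/(-426) + (-2 + 14 + 14²)/264 = -27*(-1/426) + (-2 + 14 + 196)*(1/264) = 9/142 + 208*(1/264) = 9/142 + 26/33 = 3989/4686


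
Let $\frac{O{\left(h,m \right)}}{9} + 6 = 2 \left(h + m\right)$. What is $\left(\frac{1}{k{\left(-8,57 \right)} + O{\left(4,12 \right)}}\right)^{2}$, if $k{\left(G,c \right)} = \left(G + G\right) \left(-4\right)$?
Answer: $\frac{1}{88804} \approx 1.1261 \cdot 10^{-5}$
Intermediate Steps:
$k{\left(G,c \right)} = - 8 G$ ($k{\left(G,c \right)} = 2 G \left(-4\right) = - 8 G$)
$O{\left(h,m \right)} = -54 + 18 h + 18 m$ ($O{\left(h,m \right)} = -54 + 9 \cdot 2 \left(h + m\right) = -54 + 9 \left(2 h + 2 m\right) = -54 + \left(18 h + 18 m\right) = -54 + 18 h + 18 m$)
$\left(\frac{1}{k{\left(-8,57 \right)} + O{\left(4,12 \right)}}\right)^{2} = \left(\frac{1}{\left(-8\right) \left(-8\right) + \left(-54 + 18 \cdot 4 + 18 \cdot 12\right)}\right)^{2} = \left(\frac{1}{64 + \left(-54 + 72 + 216\right)}\right)^{2} = \left(\frac{1}{64 + 234}\right)^{2} = \left(\frac{1}{298}\right)^{2} = \frac{1}{88804}$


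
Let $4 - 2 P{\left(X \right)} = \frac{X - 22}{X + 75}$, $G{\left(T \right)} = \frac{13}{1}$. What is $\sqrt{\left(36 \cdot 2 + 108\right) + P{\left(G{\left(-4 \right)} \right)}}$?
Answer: $\frac{179 \sqrt{11}}{44} \approx 13.493$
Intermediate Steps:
$G{\left(T \right)} = 13$ ($G{\left(T \right)} = 13 \cdot 1 = 13$)
$P{\left(X \right)} = 2 - \frac{-22 + X}{2 \left(75 + X\right)}$ ($P{\left(X \right)} = 2 - \frac{\left(X - 22\right) \frac{1}{X + 75}}{2} = 2 - \frac{\left(-22 + X\right) \frac{1}{75 + X}}{2} = 2 - \frac{\frac{1}{75 + X} \left(-22 + X\right)}{2} = 2 - \frac{-22 + X}{2 \left(75 + X\right)}$)
$\sqrt{\left(36 \cdot 2 + 108\right) + P{\left(G{\left(-4 \right)} \right)}} = \sqrt{\left(36 \cdot 2 + 108\right) + \frac{322 + 3 \cdot 13}{2 \left(75 + 13\right)}} = \sqrt{\left(72 + 108\right) + \frac{322 + 39}{2 \cdot 88}} = \sqrt{180 + \frac{1}{2} \cdot \frac{1}{88} \cdot 361} = \sqrt{180 + \frac{361}{176}} = \sqrt{\frac{32041}{176}} = \frac{179 \sqrt{11}}{44}$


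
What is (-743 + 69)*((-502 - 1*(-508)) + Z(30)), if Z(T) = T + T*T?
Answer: -630864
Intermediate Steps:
Z(T) = T + T**2
(-743 + 69)*((-502 - 1*(-508)) + Z(30)) = (-743 + 69)*((-502 - 1*(-508)) + 30*(1 + 30)) = -674*((-502 + 508) + 30*31) = -674*(6 + 930) = -674*936 = -630864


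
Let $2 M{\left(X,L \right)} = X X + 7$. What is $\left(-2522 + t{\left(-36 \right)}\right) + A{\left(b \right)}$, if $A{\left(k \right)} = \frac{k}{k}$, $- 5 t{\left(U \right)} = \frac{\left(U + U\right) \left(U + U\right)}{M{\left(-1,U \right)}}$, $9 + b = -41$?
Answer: $- \frac{13901}{5} \approx -2780.2$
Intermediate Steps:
$b = -50$ ($b = -9 - 41 = -50$)
$M{\left(X,L \right)} = \frac{7}{2} + \frac{X^{2}}{2}$ ($M{\left(X,L \right)} = \frac{X X + 7}{2} = \frac{X^{2} + 7}{2} = \frac{7 + X^{2}}{2} = \frac{7}{2} + \frac{X^{2}}{2}$)
$t{\left(U \right)} = - \frac{U^{2}}{5}$ ($t{\left(U \right)} = - \frac{\left(U + U\right) \left(U + U\right) \frac{1}{\frac{7}{2} + \frac{\left(-1\right)^{2}}{2}}}{5} = - \frac{2 U 2 U \frac{1}{\frac{7}{2} + \frac{1}{2} \cdot 1}}{5} = - \frac{4 U^{2} \frac{1}{\frac{7}{2} + \frac{1}{2}}}{5} = - \frac{4 U^{2} \cdot \frac{1}{4}}{5} = - \frac{U^{2}}{5}$)
$A{\left(k \right)} = 1$
$\left(-2522 + t{\left(-36 \right)}\right) + A{\left(b \right)} = \left(-2522 - \frac{\left(-36\right)^{2}}{5}\right) + 1 = \left(-2522 - \frac{1296}{5}\right) + 1 = - \frac{13906}{5} + 1 = - \frac{13901}{5}$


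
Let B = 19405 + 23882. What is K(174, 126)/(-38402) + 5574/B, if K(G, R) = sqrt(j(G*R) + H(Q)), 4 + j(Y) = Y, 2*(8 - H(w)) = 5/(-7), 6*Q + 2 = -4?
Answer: 1858/14429 - sqrt(4297958)/537628 ≈ 0.12491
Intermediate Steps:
Q = -1 (Q = -1/3 + (1/6)*(-4) = -1/3 - 2/3 = -1)
H(w) = 117/14 (H(w) = 8 - 5/(2*(-7)) = 8 - 5*(-1)/(2*7) = 8 - 1/2*(-5/7) = 8 + 5/14 = 117/14)
j(Y) = -4 + Y
K(G, R) = sqrt(61/14 + G*R) (K(G, R) = sqrt((-4 + G*R) + 117/14) = sqrt(61/14 + G*R))
B = 43287
K(174, 126)/(-38402) + 5574/B = (sqrt(854 + 196*174*126)/14)/(-38402) + 5574/43287 = (sqrt(854 + 4297104)/14)*(-1/38402) + 5574*(1/43287) = (sqrt(4297958)/14)*(-1/38402) + 1858/14429 = -sqrt(4297958)/537628 + 1858/14429 = 1858/14429 - sqrt(4297958)/537628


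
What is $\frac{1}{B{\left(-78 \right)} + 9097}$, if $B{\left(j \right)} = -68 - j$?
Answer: $\frac{1}{9107} \approx 0.00010981$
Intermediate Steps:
$\frac{1}{B{\left(-78 \right)} + 9097} = \frac{1}{\left(-68 - -78\right) + 9097} = \frac{1}{\left(-68 + 78\right) + 9097} = \frac{1}{10 + 9097} = \frac{1}{9107}$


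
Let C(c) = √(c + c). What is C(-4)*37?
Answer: 74*I*√2 ≈ 104.65*I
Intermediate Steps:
C(c) = √2*√c (C(c) = √(2*c) = √2*√c)
C(-4)*37 = (√2*√(-4))*37 = (√2*(2*I))*37 = (2*I*√2)*37 = 74*I*√2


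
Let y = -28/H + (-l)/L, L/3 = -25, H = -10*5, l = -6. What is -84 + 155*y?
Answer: -48/5 ≈ -9.6000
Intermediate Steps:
H = -50
L = -75 (L = 3*(-25) = -75)
y = 12/25 (y = -28/(-50) - 1*(-6)/(-75) = -28*(-1/50) + 6*(-1/75) = 14/25 - 2/25 = 12/25 ≈ 0.48000)
-84 + 155*y = -84 + 155*(12/25) = -84 + 372/5 = -48/5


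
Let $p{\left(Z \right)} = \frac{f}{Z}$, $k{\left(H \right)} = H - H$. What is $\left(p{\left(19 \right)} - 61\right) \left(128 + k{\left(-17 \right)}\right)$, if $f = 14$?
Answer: $- \frac{146560}{19} \approx -7713.7$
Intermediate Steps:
$k{\left(H \right)} = 0$
$p{\left(Z \right)} = \frac{14}{Z}$
$\left(p{\left(19 \right)} - 61\right) \left(128 + k{\left(-17 \right)}\right) = \left(\frac{14}{19} - 61\right) \left(128 + 0\right) = \left(14 \cdot \frac{1}{19} - 61\right) 128 = \left(\frac{14}{19} - 61\right) 128 = \left(- \frac{1145}{19}\right) 128 = - \frac{146560}{19}$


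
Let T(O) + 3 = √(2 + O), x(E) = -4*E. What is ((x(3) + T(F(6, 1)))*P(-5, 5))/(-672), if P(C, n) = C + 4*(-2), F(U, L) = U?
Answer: -65/224 + 13*√2/336 ≈ -0.23546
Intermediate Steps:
P(C, n) = -8 + C (P(C, n) = C - 8 = -8 + C)
T(O) = -3 + √(2 + O)
((x(3) + T(F(6, 1)))*P(-5, 5))/(-672) = ((-4*3 + (-3 + √(2 + 6)))*(-8 - 5))/(-672) = ((-12 + (-3 + √8))*(-13))*(-1/672) = ((-12 + (-3 + 2*√2))*(-13))*(-1/672) = ((-15 + 2*√2)*(-13))*(-1/672) = (195 - 26*√2)*(-1/672) = -65/224 + 13*√2/336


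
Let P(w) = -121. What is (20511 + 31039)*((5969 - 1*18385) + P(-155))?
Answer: -646282350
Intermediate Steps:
(20511 + 31039)*((5969 - 1*18385) + P(-155)) = (20511 + 31039)*((5969 - 1*18385) - 121) = 51550*((5969 - 18385) - 121) = 51550*(-12416 - 121) = 51550*(-12537) = -646282350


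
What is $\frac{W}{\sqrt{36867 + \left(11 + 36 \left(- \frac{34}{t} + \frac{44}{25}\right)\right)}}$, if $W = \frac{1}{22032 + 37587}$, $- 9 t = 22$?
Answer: $\frac{5 \sqrt{113262314}}{613871445306} \approx 8.6683 \cdot 10^{-8}$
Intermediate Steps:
$t = - \frac{22}{9}$ ($t = \left(- \frac{1}{9}\right) 22 = - \frac{22}{9} \approx -2.4444$)
$W = \frac{1}{59619} \approx 1.6773 \cdot 10^{-5}$
$\frac{W}{\sqrt{36867 + \left(11 + 36 \left(- \frac{34}{t} + \frac{44}{25}\right)\right)}} = \frac{1}{59619 \sqrt{36867 + \left(11 + 36 \left(- \frac{34}{- \frac{22}{9}} + \frac{44}{25}\right)\right)}} = \frac{1}{59619 \sqrt{36867 + \left(11 + 36 \left(\left(-34\right) \left(- \frac{9}{22}\right) + 44 \cdot \frac{1}{25}\right)\right)}} = \frac{1}{59619 \sqrt{36867 + \left(11 + 36 \left(\frac{153}{11} + \frac{44}{25}\right)\right)}} = \frac{1}{59619 \sqrt{36867 + \left(11 + 36 \cdot \frac{4309}{275}\right)}} = \frac{1}{59619 \sqrt{36867 + \left(11 + \frac{155124}{275}\right)}} = \frac{1}{59619 \sqrt{36867 + \frac{158149}{275}}} = \frac{1}{59619 \sqrt{\frac{10296574}{275}}} = \frac{1}{59619 \frac{\sqrt{113262314}}{55}} = \frac{\frac{5}{10296574} \sqrt{113262314}}{59619} = \frac{5 \sqrt{113262314}}{613871445306}$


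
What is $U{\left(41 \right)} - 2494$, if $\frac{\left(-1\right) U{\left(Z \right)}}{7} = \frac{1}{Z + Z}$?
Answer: $- \frac{204515}{82} \approx -2494.1$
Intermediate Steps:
$U{\left(Z \right)} = - \frac{7}{2 Z}$ ($U{\left(Z \right)} = - \frac{7}{Z + Z} = - \frac{7}{2 Z}$)
$U{\left(41 \right)} - 2494 = - \frac{7}{2 \cdot 41} - 2494 = \left(- \frac{7}{2}\right) \frac{1}{41} - 2494 = - \frac{7}{82} - 2494 = - \frac{204515}{82}$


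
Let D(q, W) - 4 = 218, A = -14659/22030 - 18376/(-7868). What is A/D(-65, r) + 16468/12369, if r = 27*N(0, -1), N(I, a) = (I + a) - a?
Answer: 2528827648241/1888712573860 ≈ 1.3389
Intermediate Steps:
N(I, a) = I
r = 0 (r = 27*0 = 0)
A = 72371567/43333010 (A = -14659*1/22030 - 18376*(-1/7868) = -14659/22030 + 4594/1967 = 72371567/43333010 ≈ 1.6701)
D(q, W) = 222 (D(q, W) = 4 + 218 = 222)
A/D(-65, r) + 16468/12369 = (72371567/43333010)/222 + 16468/12369 = (72371567/43333010)*(1/222) + 16468*(1/12369) = 72371567/9619928220 + 16468/12369 = 2528827648241/1888712573860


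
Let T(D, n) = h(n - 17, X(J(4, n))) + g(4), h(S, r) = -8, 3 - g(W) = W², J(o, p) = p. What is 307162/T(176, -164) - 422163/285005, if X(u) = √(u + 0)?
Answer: -12507367319/855015 ≈ -14628.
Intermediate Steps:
g(W) = 3 - W²
X(u) = √u
T(D, n) = -21 (T(D, n) = -8 + (3 - 1*4²) = -8 + (3 - 1*16) = -8 + (3 - 16) = -8 - 13 = -21)
307162/T(176, -164) - 422163/285005 = 307162/(-21) - 422163/285005 = 307162*(-1/21) - 422163*1/285005 = -307162/21 - 60309/40715 = -12507367319/855015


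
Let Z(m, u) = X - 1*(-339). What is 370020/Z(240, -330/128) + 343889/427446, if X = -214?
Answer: 31641311009/10686150 ≈ 2961.0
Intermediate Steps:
Z(m, u) = 125 (Z(m, u) = -214 - 1*(-339) = -214 + 339 = 125)
370020/Z(240, -330/128) + 343889/427446 = 370020/125 + 343889/427446 = 370020*(1/125) + 343889*(1/427446) = 74004/25 + 343889/427446 = 31641311009/10686150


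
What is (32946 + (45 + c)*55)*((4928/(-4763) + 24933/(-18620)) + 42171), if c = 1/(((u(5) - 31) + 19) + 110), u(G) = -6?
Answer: 158275961982449851/105963760 ≈ 1.4937e+9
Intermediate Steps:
c = 1/92 (c = 1/(((-6 - 31) + 19) + 110) = 1/((-37 + 19) + 110) = 1/(-18 + 110) = 1/92 ≈ 0.010870)
(32946 + (45 + c)*55)*((4928/(-4763) + 24933/(-18620)) + 42171) = (32946 + (45 + 1/92)*55)*((4928/(-4763) + 24933/(-18620)) + 42171) = (32946 + (4141/92)*55)*((4928*(-1/4763) + 24933*(-1/18620)) + 42171) = (32946 + 227755/92)*((-448/433 - 24933/18620) + 42171) = 3258787*(-19137749/8062460 + 42171)/92 = (3258787/92)*(339982862911/8062460) = 158275961982449851/105963760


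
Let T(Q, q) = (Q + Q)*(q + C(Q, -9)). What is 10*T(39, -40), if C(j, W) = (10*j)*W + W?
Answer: -2776020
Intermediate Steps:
C(j, W) = W + 10*W*j (C(j, W) = 10*W*j + W = W + 10*W*j)
T(Q, q) = 2*Q*(-9 + q - 90*Q) (T(Q, q) = (Q + Q)*(q - 9*(1 + 10*Q)) = (2*Q)*(q + (-9 - 90*Q)) = (2*Q)*(-9 + q - 90*Q) = 2*Q*(-9 + q - 90*Q))
10*T(39, -40) = 10*(2*39*(-9 - 40 - 90*39)) = 10*(2*39*(-9 - 40 - 3510)) = 10*(2*39*(-3559)) = 10*(-277602) = -2776020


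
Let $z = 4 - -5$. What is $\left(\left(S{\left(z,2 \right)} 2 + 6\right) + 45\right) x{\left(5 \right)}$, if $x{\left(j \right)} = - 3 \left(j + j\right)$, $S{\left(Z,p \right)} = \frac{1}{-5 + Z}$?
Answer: $-1545$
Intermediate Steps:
$z = 9$ ($z = 4 + 5 = 9$)
$x{\left(j \right)} = - 6 j$ ($x{\left(j \right)} = - 3 \cdot 2 j = - 6 j$)
$\left(\left(S{\left(z,2 \right)} 2 + 6\right) + 45\right) x{\left(5 \right)} = \left(\left(\frac{1}{-5 + 9} \cdot 2 + 6\right) + 45\right) \left(\left(-6\right) 5\right) = \left(\left(\frac{1}{4} \cdot 2 + 6\right) + 45\right) \left(-30\right) = \left(\left(\frac{1}{2} + 6\right) + 45\right) \left(-30\right) = \left(\frac{13}{2} + 45\right) \left(-30\right) = \frac{103}{2} \left(-30\right) = -1545$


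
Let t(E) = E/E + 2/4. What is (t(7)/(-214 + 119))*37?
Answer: -111/190 ≈ -0.58421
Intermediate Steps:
t(E) = 3/2 (t(E) = 1 + 2*(1/4) = 1 + 1/2 = 3/2)
(t(7)/(-214 + 119))*37 = (3/(2*(-214 + 119)))*37 = ((3/2)/(-95))*37 = ((3/2)*(-1/95))*37 = -3/190*37 = -111/190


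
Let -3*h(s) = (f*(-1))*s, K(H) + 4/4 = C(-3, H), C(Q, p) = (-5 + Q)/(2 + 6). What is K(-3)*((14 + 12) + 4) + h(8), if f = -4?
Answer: -212/3 ≈ -70.667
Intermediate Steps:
C(Q, p) = -5/8 + Q/8 (C(Q, p) = (-5 + Q)/8 = (-5 + Q)*(⅛) = -5/8 + Q/8)
K(H) = -2 (K(H) = -1 + (-5/8 + (⅛)*(-3)) = -1 + (-5/8 - 3/8) = -1 - 1 = -2)
h(s) = -4*s/3 (h(s) = -(-4*(-1))*s/3 = -4*s/3)
K(-3)*((14 + 12) + 4) + h(8) = -2*((14 + 12) + 4) - 4/3*8 = -2*(26 + 4) - 32/3 = -2*30 - 32/3 = -60 - 32/3 = -212/3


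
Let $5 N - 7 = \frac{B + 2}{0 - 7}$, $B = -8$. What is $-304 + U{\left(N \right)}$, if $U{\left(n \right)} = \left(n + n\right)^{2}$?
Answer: $- \frac{14412}{49} \approx -294.12$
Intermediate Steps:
$N = \frac{11}{7}$ ($N = \frac{7}{5} + \frac{\left(-8 + 2\right) \frac{1}{0 - 7}}{5} = \frac{7}{5} + \frac{\left(-6\right) \frac{1}{-7}}{5} = \frac{7}{5} + \frac{\left(-6\right) \left(- \frac{1}{7}\right)}{5} = \frac{7}{5} + \frac{1}{5} \cdot \frac{6}{7} = \frac{7}{5} + \frac{6}{35} = \frac{11}{7} \approx 1.5714$)
$U{\left(n \right)} = 4 n^{2}$ ($U{\left(n \right)} = \left(2 n\right)^{2} = 4 n^{2}$)
$-304 + U{\left(N \right)} = -304 + 4 \left(\frac{11}{7}\right)^{2} = -304 + 4 \cdot \frac{121}{49} = -304 + \frac{484}{49} = - \frac{14412}{49}$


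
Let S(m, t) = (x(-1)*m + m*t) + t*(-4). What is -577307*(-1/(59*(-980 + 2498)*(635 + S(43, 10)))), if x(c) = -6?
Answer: 577307/68694054 ≈ 0.0084040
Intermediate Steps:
S(m, t) = -6*m - 4*t + m*t (S(m, t) = (-6*m + m*t) + t*(-4) = (-6*m + m*t) - 4*t = -6*m - 4*t + m*t)
-577307*(-1/(59*(-980 + 2498)*(635 + S(43, 10)))) = -577307*(-1/(59*(-980 + 2498)*(635 + (-6*43 - 4*10 + 43*10)))) = -577307*(-1/(89562*(635 + (-258 - 40 + 430)))) = -577307*(-1/(89562*(635 + 132))) = -577307/((-89562*767)) = -577307/((-59*1164306)) = -577307/(-68694054) = -577307*(-1/68694054) = 577307/68694054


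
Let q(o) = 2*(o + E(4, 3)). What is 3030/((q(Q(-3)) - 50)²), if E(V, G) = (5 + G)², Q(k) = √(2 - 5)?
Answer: 1515/(2*(39 + I*√3)²) ≈ 0.49509 - 0.044062*I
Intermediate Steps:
Q(k) = I*√3 (Q(k) = √(-3) = I*√3)
q(o) = 128 + 2*o (q(o) = 2*(o + (5 + 3)²) = 2*(o + 8²) = 2*(o + 64) = 2*(64 + o) = 128 + 2*o)
3030/((q(Q(-3)) - 50)²) = 3030/(((128 + 2*(I*√3)) - 50)²) = 3030/(((128 + 2*I*√3) - 50)²) = 3030/((78 + 2*I*√3)²) = 3030/(78 + 2*I*√3)²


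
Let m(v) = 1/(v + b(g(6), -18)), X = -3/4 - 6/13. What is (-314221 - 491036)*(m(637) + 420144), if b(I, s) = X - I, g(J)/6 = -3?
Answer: -11501997568454340/33997 ≈ -3.3832e+11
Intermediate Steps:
g(J) = -18 (g(J) = 6*(-3) = -18)
X = -63/52 (X = -3*¼ - 6*1/13 = -¾ - 6/13 = -63/52 ≈ -1.2115)
b(I, s) = -63/52 - I
m(v) = 1/(873/52 + v) (m(v) = 1/(v + (-63/52 - 1*(-18))) = 1/(v + (-63/52 + 18)) = 1/(v + 873/52) = 1/(873/52 + v))
(-314221 - 491036)*(m(637) + 420144) = (-314221 - 491036)*(52/(873 + 52*637) + 420144) = -805257*(52/(873 + 33124) + 420144) = -805257*(52/33997 + 420144) = -805257*14283635620/33997 = -11501997568454340/33997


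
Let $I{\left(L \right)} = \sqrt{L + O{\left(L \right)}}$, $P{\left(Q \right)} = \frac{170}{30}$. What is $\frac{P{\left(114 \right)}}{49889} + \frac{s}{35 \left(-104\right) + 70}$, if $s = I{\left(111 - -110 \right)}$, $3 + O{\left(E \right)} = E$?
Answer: $\frac{17}{149667} - \frac{\sqrt{439}}{3570} \approx -0.0057554$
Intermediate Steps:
$P{\left(Q \right)} = \frac{17}{3}$ ($P{\left(Q \right)} = 170 \cdot \frac{1}{30} = \frac{17}{3}$)
$O{\left(E \right)} = -3 + E$
$I{\left(L \right)} = \sqrt{-3 + 2 L}$ ($I{\left(L \right)} = \sqrt{L + \left(-3 + L\right)} = \sqrt{-3 + 2 L}$)
$s = \sqrt{439}$ ($s = \sqrt{-3 + 2 \left(111 - -110\right)} = \sqrt{-3 + 2 \left(111 + 110\right)} = \sqrt{-3 + 2 \cdot 221} = \sqrt{-3 + 442} = \sqrt{439} \approx 20.952$)
$\frac{P{\left(114 \right)}}{49889} + \frac{s}{35 \left(-104\right) + 70} = \frac{17}{3 \cdot 49889} + \frac{\sqrt{439}}{35 \left(-104\right) + 70} = \frac{17}{3} \cdot \frac{1}{49889} + \frac{\sqrt{439}}{-3640 + 70} = \frac{17}{149667} + \frac{\sqrt{439}}{-3570} = \frac{17}{149667} + \sqrt{439} \left(- \frac{1}{3570}\right) = \frac{17}{149667} - \frac{\sqrt{439}}{3570}$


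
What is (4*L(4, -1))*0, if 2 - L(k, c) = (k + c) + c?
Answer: 0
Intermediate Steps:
L(k, c) = 2 - k - 2*c (L(k, c) = 2 - ((k + c) + c) = 2 - ((c + k) + c) = 2 - (k + 2*c) = 2 + (-k - 2*c) = 2 - k - 2*c)
(4*L(4, -1))*0 = (4*(2 - 1*4 - 2*(-1)))*0 = (4*(2 - 4 + 2))*0 = (4*0)*0 = 0*0 = 0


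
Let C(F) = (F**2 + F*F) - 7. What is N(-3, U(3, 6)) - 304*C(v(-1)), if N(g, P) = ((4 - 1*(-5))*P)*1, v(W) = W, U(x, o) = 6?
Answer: 1574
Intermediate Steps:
C(F) = -7 + 2*F**2 (C(F) = (F**2 + F**2) - 7 = 2*F**2 - 7 = -7 + 2*F**2)
N(g, P) = 9*P (N(g, P) = ((4 + 5)*P)*1 = (9*P)*1 = 9*P)
N(-3, U(3, 6)) - 304*C(v(-1)) = 9*6 - 304*(-7 + 2*(-1)**2) = 54 - 304*(-7 + 2*1) = 54 - 304*(-7 + 2) = 54 - 304*(-5) = 54 + 1520 = 1574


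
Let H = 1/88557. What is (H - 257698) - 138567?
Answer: -35092039604/88557 ≈ -3.9627e+5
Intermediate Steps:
H = 1/88557 ≈ 1.1292e-5
(H - 257698) - 138567 = (1/88557 - 257698) - 138567 = -22820961785/88557 - 138567 = -35092039604/88557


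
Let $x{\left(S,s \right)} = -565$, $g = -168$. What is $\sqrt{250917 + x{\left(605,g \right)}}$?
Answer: $4 \sqrt{15647} \approx 500.35$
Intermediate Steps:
$\sqrt{250917 + x{\left(605,g \right)}} = \sqrt{250917 - 565} = \sqrt{250352} = 4 \sqrt{15647}$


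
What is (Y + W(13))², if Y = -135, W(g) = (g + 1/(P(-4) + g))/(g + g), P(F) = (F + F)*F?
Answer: 6190857124/342225 ≈ 18090.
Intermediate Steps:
P(F) = 2*F² (P(F) = (2*F)*F = 2*F²)
W(g) = (g + 1/(32 + g))/(2*g) (W(g) = (g + 1/(2*(-4)² + g))/(g + g) = (g + 1/(2*16 + g))/((2*g)) = (g + 1/(32 + g))*(1/(2*g)) = (g + 1/(32 + g))/(2*g))
(Y + W(13))² = (-135 + (½)*(1 + 13² + 32*13)/(13*(32 + 13)))² = (-135 + (½)*(1/13)*(1 + 169 + 416)/45)² = (-135 + (½)*(1/13)*(1/45)*586)² = (-135 + 293/585)² = (-78682/585)² = 6190857124/342225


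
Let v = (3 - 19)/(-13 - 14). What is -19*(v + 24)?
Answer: -12616/27 ≈ -467.26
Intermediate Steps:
v = 16/27 (v = -16/(-27) = -16*(-1/27) = 16/27 ≈ 0.59259)
-19*(v + 24) = -19*(16/27 + 24) = -19*664/27 = -12616/27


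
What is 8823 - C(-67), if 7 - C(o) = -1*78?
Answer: 8738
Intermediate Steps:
C(o) = 85 (C(o) = 7 - (-1)*78 = 7 - 1*(-78) = 7 + 78 = 85)
8823 - C(-67) = 8823 - 1*85 = 8823 - 85 = 8738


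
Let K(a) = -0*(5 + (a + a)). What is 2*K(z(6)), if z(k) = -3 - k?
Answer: 0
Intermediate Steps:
K(a) = 0 (K(a) = -0*(5 + 2*a) = -1*0 = 0)
2*K(z(6)) = 2*0 = 0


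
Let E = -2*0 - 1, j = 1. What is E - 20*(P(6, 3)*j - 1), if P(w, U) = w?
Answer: -101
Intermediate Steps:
E = -1 (E = 0 - 1 = -1)
E - 20*(P(6, 3)*j - 1) = -1 - 20*(6*1 - 1) = -1 - 20*(6 - 1) = -1 - 20*5 = -1 - 100 = -101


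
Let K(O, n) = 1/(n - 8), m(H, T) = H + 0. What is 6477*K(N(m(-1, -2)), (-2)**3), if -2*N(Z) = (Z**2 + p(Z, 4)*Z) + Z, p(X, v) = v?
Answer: -6477/16 ≈ -404.81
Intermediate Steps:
m(H, T) = H
N(Z) = -5*Z/2 - Z**2/2 (N(Z) = -((Z**2 + 4*Z) + Z)/2 = -(Z**2 + 5*Z)/2 = -5*Z/2 - Z**2/2)
K(O, n) = 1/(-8 + n)
6477*K(N(m(-1, -2)), (-2)**3) = 6477/(-8 + (-2)**3) = 6477/(-8 - 8) = 6477/(-16) = 6477*(-1/16) = -6477/16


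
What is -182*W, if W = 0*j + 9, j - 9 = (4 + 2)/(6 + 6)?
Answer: -1638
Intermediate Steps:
j = 19/2 (j = 9 + (4 + 2)/(6 + 6) = 9 + 6/12 = 9 + 6*(1/12) = 9 + ½ = 19/2 ≈ 9.5000)
W = 9 (W = 0*(19/2) + 9 = 0 + 9 = 9)
-182*W = -182*9 = -1638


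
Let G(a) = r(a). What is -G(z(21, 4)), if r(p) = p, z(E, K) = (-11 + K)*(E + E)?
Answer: 294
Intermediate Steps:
z(E, K) = 2*E*(-11 + K) (z(E, K) = (-11 + K)*(2*E) = 2*E*(-11 + K))
G(a) = a
-G(z(21, 4)) = -2*21*(-11 + 4) = -2*21*(-7) = -1*(-294) = 294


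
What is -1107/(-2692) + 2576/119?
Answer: 1009475/45764 ≈ 22.058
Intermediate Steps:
-1107/(-2692) + 2576/119 = -1107*(-1/2692) + 2576*(1/119) = 1107/2692 + 368/17 = 1009475/45764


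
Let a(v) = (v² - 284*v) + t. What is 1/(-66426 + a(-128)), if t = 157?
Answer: -1/13533 ≈ -7.3893e-5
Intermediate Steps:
a(v) = 157 + v² - 284*v (a(v) = (v² - 284*v) + 157 = 157 + v² - 284*v)
1/(-66426 + a(-128)) = 1/(-66426 + (157 + (-128)² - 284*(-128))) = 1/(-66426 + (157 + 16384 + 36352)) = 1/(-66426 + 52893) = 1/(-13533) = -1/13533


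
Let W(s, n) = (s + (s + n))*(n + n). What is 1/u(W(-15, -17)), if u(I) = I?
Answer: 1/1598 ≈ 0.00062578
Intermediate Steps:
W(s, n) = 2*n*(n + 2*s) (W(s, n) = (s + (n + s))*(2*n) = (n + 2*s)*(2*n) = 2*n*(n + 2*s))
1/u(W(-15, -17)) = 1/(2*(-17)*(-17 + 2*(-15))) = 1/(2*(-17)*(-17 - 30)) = 1/(2*(-17)*(-47)) = 1/1598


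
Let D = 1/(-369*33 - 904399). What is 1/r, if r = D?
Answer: -916576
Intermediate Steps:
D = -1/916576 (D = 1/(-12177 - 904399) = 1/(-916576) = -1/916576 ≈ -1.0910e-6)
r = -1/916576 ≈ -1.0910e-6
1/r = 1/(-1/916576) = -916576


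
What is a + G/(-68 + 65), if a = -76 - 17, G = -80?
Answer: -199/3 ≈ -66.333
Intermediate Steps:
a = -93
a + G/(-68 + 65) = -93 - 80/(-68 + 65) = -93 - 80/(-3) = -93 - 80*(-⅓) = -93 + 80/3 = -199/3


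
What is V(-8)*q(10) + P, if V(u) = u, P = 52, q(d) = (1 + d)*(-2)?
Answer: 228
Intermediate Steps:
q(d) = -2 - 2*d
V(-8)*q(10) + P = -8*(-2 - 2*10) + 52 = -8*(-2 - 20) + 52 = -8*(-22) + 52 = 176 + 52 = 228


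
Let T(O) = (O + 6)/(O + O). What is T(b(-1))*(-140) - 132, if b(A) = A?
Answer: 218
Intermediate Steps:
T(O) = (6 + O)/(2*O) (T(O) = (6 + O)/((2*O)) = (6 + O)*(1/(2*O)) = (6 + O)/(2*O))
T(b(-1))*(-140) - 132 = ((½)*(6 - 1)/(-1))*(-140) - 132 = ((½)*(-1)*5)*(-140) - 132 = -5/2*(-140) - 132 = 350 - 132 = 218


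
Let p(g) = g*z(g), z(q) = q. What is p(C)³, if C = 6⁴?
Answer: 4738381338321616896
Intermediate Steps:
C = 1296
p(g) = g² (p(g) = g*g = g²)
p(C)³ = (1296²)³ = 1679616³ = 4738381338321616896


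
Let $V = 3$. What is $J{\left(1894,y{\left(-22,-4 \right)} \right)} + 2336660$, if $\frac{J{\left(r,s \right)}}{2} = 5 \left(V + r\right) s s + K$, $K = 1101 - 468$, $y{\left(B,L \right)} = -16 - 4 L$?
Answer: $2337926$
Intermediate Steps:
$K = 633$
$J{\left(r,s \right)} = 1266 + 2 s^{2} \left(15 + 5 r\right)$ ($J{\left(r,s \right)} = 2 \left(5 \left(3 + r\right) s s + 633\right) = 2 \left(\left(15 + 5 r\right) s s + 633\right) = 2 \left(s \left(15 + 5 r\right) s + 633\right) = 2 \left(s^{2} \left(15 + 5 r\right) + 633\right) = 2 \left(633 + s^{2} \left(15 + 5 r\right)\right) = 1266 + 2 s^{2} \left(15 + 5 r\right)$)
$J{\left(1894,y{\left(-22,-4 \right)} \right)} + 2336660 = \left(1266 + 30 \left(-16 - -16\right)^{2} + 10 \cdot 1894 \left(-16 - -16\right)^{2}\right) + 2336660 = \left(1266 + 30 \left(-16 + 16\right)^{2} + 10 \cdot 1894 \left(-16 + 16\right)^{2}\right) + 2336660 = \left(1266 + 30 \cdot 0^{2} + 10 \cdot 1894 \cdot 0^{2}\right) + 2336660 = \left(1266 + 30 \cdot 0 + 10 \cdot 1894 \cdot 0\right) + 2336660 = \left(1266 + 0 + 0\right) + 2336660 = 1266 + 2336660 = 2337926$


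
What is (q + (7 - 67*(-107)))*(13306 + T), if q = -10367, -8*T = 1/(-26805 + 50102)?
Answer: -7913421704505/186376 ≈ -4.2459e+7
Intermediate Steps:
T = -1/186376 (T = -1/(8*(-26805 + 50102)) = -1/8/23297 = -1/8*1/23297 = -1/186376 ≈ -5.3655e-6)
(q + (7 - 67*(-107)))*(13306 + T) = (-10367 + (7 - 67*(-107)))*(13306 - 1/186376) = (-10367 + (7 + 7169))*(2479919055/186376) = (-10367 + 7176)*(2479919055/186376) = -3191*2479919055/186376 = -7913421704505/186376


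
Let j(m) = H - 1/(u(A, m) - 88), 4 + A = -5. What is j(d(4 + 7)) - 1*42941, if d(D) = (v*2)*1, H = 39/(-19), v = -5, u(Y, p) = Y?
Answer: -79144027/1843 ≈ -42943.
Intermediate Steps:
A = -9 (A = -4 - 5 = -9)
H = -39/19 (H = 39*(-1/19) = -39/19 ≈ -2.0526)
d(D) = -10 (d(D) = -5*2*1 = -10*1 = -10)
j(m) = -3764/1843 (j(m) = -39/19 - 1/(-9 - 88) = -39/19 - 1/(-97) = -39/19 - 1*(-1/97) = -39/19 + 1/97 = -3764/1843)
j(d(4 + 7)) - 1*42941 = -3764/1843 - 1*42941 = -3764/1843 - 42941 = -79144027/1843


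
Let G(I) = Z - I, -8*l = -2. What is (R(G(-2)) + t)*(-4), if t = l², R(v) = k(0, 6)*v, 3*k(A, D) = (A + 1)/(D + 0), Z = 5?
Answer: -65/36 ≈ -1.8056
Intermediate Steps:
l = ¼ (l = -⅛*(-2) = ¼ ≈ 0.25000)
G(I) = 5 - I
k(A, D) = (1 + A)/(3*D) (k(A, D) = ((A + 1)/(D + 0))/3 = ((1 + A)/D)/3 = (1 + A)/(3*D))
R(v) = v/18 (R(v) = ((⅓)*(1 + 0)/6)*v = ((⅓)*(⅙)*1)*v = v/18)
t = 1/16 (t = (¼)² = 1/16 ≈ 0.062500)
(R(G(-2)) + t)*(-4) = ((5 - 1*(-2))/18 + 1/16)*(-4) = ((5 + 2)/18 + 1/16)*(-4) = ((1/18)*7 + 1/16)*(-4) = (7/18 + 1/16)*(-4) = (65/144)*(-4) = -65/36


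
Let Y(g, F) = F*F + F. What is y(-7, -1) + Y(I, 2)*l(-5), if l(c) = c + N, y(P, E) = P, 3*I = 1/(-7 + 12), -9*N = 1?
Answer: -113/3 ≈ -37.667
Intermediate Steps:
N = -1/9 (N = -1/9*1 = -1/9 ≈ -0.11111)
I = 1/15 (I = 1/(3*(-7 + 12)) = (1/3)/5 = (1/3)*(1/5) = 1/15 ≈ 0.066667)
Y(g, F) = F + F**2 (Y(g, F) = F**2 + F = F + F**2)
l(c) = -1/9 + c (l(c) = c - 1/9 = -1/9 + c)
y(-7, -1) + Y(I, 2)*l(-5) = -7 + (2*(1 + 2))*(-1/9 - 5) = -7 + (2*3)*(-46/9) = -7 + 6*(-46/9) = -7 - 92/3 = -113/3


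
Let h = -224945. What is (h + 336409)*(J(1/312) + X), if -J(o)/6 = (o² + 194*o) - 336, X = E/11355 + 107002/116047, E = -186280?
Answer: 39651892570779615025/178154890212 ≈ 2.2257e+8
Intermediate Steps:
X = -4080445490/263542737 (X = -186280/11355 + 107002/116047 = -186280*1/11355 + 107002*(1/116047) = -37256/2271 + 107002/116047 = -4080445490/263542737 ≈ -15.483)
J(o) = 2016 - 1164*o - 6*o² (J(o) = -6*((o² + 194*o) - 336) = -6*(-336 + o² + 194*o) = 2016 - 1164*o - 6*o²)
(h + 336409)*(J(1/312) + X) = (-224945 + 336409)*((2016 - 1164/312 - 6*(1/312)²) - 4080445490/263542737) = 111464*((2016 - 1164*1/312 - 6*(1/312)²) - 4080445490/263542737) = 111464*((2016 - 97/26 - 6*1/97344) - 4080445490/263542737) = 111464*((2016 - 97/26 - 1/16224) - 4080445490/263542737) = 111464*(32647055/16224 - 4080445490/263542737) = 111464*(2845897694019925/1425239121696) = 39651892570779615025/178154890212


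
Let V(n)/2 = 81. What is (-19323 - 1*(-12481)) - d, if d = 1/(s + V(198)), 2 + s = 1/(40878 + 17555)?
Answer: -63967839035/9349281 ≈ -6842.0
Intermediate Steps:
s = -116865/58433 (s = -2 + 1/(40878 + 17555) = -2 + 1/58433 = -116865/58433 ≈ -2.0000)
V(n) = 162 (V(n) = 2*81 = 162)
d = 58433/9349281 (d = 1/(-116865/58433 + 162) = 1/(9349281/58433) = 58433/9349281 ≈ 0.0062500)
(-19323 - 1*(-12481)) - d = (-19323 - 1*(-12481)) - 1*58433/9349281 = (-19323 + 12481) - 58433/9349281 = -6842 - 58433/9349281 = -63967839035/9349281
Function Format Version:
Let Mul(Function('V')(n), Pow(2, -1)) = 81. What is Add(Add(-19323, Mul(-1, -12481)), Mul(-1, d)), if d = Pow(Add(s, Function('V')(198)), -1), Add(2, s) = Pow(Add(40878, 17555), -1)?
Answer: Rational(-63967839035, 9349281) ≈ -6842.0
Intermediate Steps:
s = Rational(-116865, 58433) (s = Add(-2, Pow(Add(40878, 17555), -1)) = Add(-2, Pow(58433, -1)) = Add(-2, Rational(1, 58433)) = Rational(-116865, 58433) ≈ -2.0000)
Function('V')(n) = 162 (Function('V')(n) = Mul(2, 81) = 162)
d = Rational(58433, 9349281) (d = Pow(Add(Rational(-116865, 58433), 162), -1) = Pow(Rational(9349281, 58433), -1) = Rational(58433, 9349281) ≈ 0.0062500)
Add(Add(-19323, Mul(-1, -12481)), Mul(-1, d)) = Add(Add(-19323, Mul(-1, -12481)), Mul(-1, Rational(58433, 9349281))) = Add(Add(-19323, 12481), Rational(-58433, 9349281)) = Add(-6842, Rational(-58433, 9349281)) = Rational(-63967839035, 9349281)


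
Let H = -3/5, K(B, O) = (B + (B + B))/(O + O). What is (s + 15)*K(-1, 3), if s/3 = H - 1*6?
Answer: 12/5 ≈ 2.4000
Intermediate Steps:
K(B, O) = 3*B/(2*O) (K(B, O) = (B + 2*B)/((2*O)) = (3*B)*(1/(2*O)) = 3*B/(2*O))
H = -⅗ (H = -3*⅕ = -⅗ ≈ -0.60000)
s = -99/5 (s = 3*(-⅗ - 1*6) = 3*(-⅗ - 6) = 3*(-33/5) = -99/5 ≈ -19.800)
(s + 15)*K(-1, 3) = (-99/5 + 15)*((3/2)*(-1)/3) = -36*(-1)/(5*3) = -24/5*(-½) = 12/5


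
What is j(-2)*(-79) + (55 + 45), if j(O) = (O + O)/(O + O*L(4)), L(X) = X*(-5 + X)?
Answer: 458/3 ≈ 152.67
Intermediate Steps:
j(O) = -⅔ (j(O) = (O + O)/(O + O*(4*(-5 + 4))) = (2*O)/(O + O*(4*(-1))) = (2*O)/(O + O*(-4)) = (2*O)/(O - 4*O) = (2*O)/((-3*O)) = (2*O)*(-1/(3*O)) = -⅔)
j(-2)*(-79) + (55 + 45) = -⅔*(-79) + (55 + 45) = 158/3 + 100 = 458/3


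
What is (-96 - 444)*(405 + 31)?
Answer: -235440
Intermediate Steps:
(-96 - 444)*(405 + 31) = -540*436 = -235440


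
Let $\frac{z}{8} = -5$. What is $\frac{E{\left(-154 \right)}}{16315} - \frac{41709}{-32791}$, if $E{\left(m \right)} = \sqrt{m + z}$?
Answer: $\frac{41709}{32791} + \frac{i \sqrt{194}}{16315} \approx 1.272 + 0.00085372 i$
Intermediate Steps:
$z = -40$ ($z = 8 \left(-5\right) = -40$)
$E{\left(m \right)} = \sqrt{-40 + m}$ ($E{\left(m \right)} = \sqrt{m - 40} = \sqrt{-40 + m}$)
$\frac{E{\left(-154 \right)}}{16315} - \frac{41709}{-32791} = \frac{\sqrt{-40 - 154}}{16315} - \frac{41709}{-32791} = \sqrt{-194} \cdot \frac{1}{16315} - - \frac{41709}{32791} = i \sqrt{194} \cdot \frac{1}{16315} + \frac{41709}{32791} = \frac{i \sqrt{194}}{16315} + \frac{41709}{32791} = \frac{41709}{32791} + \frac{i \sqrt{194}}{16315}$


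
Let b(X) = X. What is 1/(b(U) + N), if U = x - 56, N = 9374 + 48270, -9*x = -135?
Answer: 1/57603 ≈ 1.7360e-5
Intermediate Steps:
x = 15 (x = -⅑*(-135) = 15)
N = 57644
U = -41 (U = 15 - 56 = -41)
1/(b(U) + N) = 1/(-41 + 57644) = 1/57603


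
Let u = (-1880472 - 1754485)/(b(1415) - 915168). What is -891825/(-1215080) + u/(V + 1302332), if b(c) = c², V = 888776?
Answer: 106209862189399907/144707479253383624 ≈ 0.73396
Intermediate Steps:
u = -3634957/1087057 (u = (-1880472 - 1754485)/(1415² - 915168) = -3634957/(2002225 - 915168) = -3634957/1087057 ≈ -3.3439)
-891825/(-1215080) + u/(V + 1302332) = -891825/(-1215080) - 3634957/(1087057*(888776 + 1302332)) = -891825*(-1/1215080) - 3634957/1087057/2191108 = 178365/243016 - 3634957/1087057*1/2191108 = 178365/243016 - 3634957/2381859289156 = 106209862189399907/144707479253383624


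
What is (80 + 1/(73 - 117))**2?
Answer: 12383361/1936 ≈ 6396.4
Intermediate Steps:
(80 + 1/(73 - 117))**2 = (80 + 1/(-44))**2 = (80 - 1/44)**2 = (3519/44)**2 = 12383361/1936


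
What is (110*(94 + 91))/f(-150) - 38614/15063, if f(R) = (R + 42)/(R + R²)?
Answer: -190305430217/45189 ≈ -4.2113e+6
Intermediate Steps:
f(R) = (42 + R)/(R + R²)
(110*(94 + 91))/f(-150) - 38614/15063 = (110*(94 + 91))/(((42 - 150)/((-150)*(1 - 150)))) - 38614/15063 = (110*185)/((-1/150*(-108)/(-149))) - 38614*1/15063 = 20350/((-1/150*(-1/149)*(-108))) - 38614/15063 = 20350/(-18/3725) - 38614/15063 = 20350*(-3725/18) - 38614/15063 = -37901875/9 - 38614/15063 = -190305430217/45189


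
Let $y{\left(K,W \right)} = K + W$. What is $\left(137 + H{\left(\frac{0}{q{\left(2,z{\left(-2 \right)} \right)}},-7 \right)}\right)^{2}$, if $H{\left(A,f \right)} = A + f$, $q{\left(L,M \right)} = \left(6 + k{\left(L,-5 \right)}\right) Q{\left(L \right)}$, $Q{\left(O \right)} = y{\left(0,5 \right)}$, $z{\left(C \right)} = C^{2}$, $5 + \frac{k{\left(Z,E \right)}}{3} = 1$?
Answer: $16900$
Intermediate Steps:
$k{\left(Z,E \right)} = -12$ ($k{\left(Z,E \right)} = -15 + 3 \cdot 1 = -15 + 3 = -12$)
$Q{\left(O \right)} = 5$ ($Q{\left(O \right)} = 0 + 5 = 5$)
$q{\left(L,M \right)} = -30$ ($q{\left(L,M \right)} = \left(6 - 12\right) 5 = \left(-6\right) 5 = -30$)
$\left(137 + H{\left(\frac{0}{q{\left(2,z{\left(-2 \right)} \right)}},-7 \right)}\right)^{2} = \left(137 - \left(7 + \frac{0}{-30}\right)\right)^{2} = \left(137 + \left(0 \left(- \frac{1}{30}\right) - 7\right)\right)^{2} = \left(137 + \left(0 - 7\right)\right)^{2} = \left(137 - 7\right)^{2} = 130^{2} = 16900$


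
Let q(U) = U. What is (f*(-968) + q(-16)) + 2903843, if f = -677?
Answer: 3559163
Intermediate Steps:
(f*(-968) + q(-16)) + 2903843 = (-677*(-968) - 16) + 2903843 = (655336 - 16) + 2903843 = 655320 + 2903843 = 3559163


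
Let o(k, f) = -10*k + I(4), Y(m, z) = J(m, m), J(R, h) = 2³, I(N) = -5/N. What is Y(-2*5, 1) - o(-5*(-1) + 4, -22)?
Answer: 397/4 ≈ 99.250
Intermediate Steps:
J(R, h) = 8
Y(m, z) = 8
o(k, f) = -5/4 - 10*k (o(k, f) = -10*k - 5/4 = -5/4 - 10*k)
Y(-2*5, 1) - o(-5*(-1) + 4, -22) = 8 - (-5/4 - 10*(-5*(-1) + 4)) = 8 - (-5/4 - 10*(5 + 4)) = 8 - (-5/4 - 10*9) = 8 - (-5/4 - 90) = 8 - 1*(-365/4) = 8 + 365/4 = 397/4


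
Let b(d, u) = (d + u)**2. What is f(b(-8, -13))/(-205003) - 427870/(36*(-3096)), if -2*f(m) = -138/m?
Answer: 2149008096197/559795952016 ≈ 3.8389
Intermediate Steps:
f(m) = 69/m (f(m) = -(-69)/m = 69/m)
f(b(-8, -13))/(-205003) - 427870/(36*(-3096)) = (69/((-8 - 13)**2))/(-205003) - 427870/(36*(-3096)) = (69/((-21)**2))*(-1/205003) - 427870/(-111456) = (69/441)*(-1/205003) - 427870*(-1/111456) = (69*(1/441))*(-1/205003) + 213935/55728 = (23/147)*(-1/205003) + 213935/55728 = -23/30135441 + 213935/55728 = 2149008096197/559795952016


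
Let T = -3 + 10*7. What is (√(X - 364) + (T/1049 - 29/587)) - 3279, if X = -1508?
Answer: -2019077969/615763 + 12*I*√13 ≈ -3279.0 + 43.267*I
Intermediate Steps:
T = 67 (T = -3 + 70 = 67)
(√(X - 364) + (T/1049 - 29/587)) - 3279 = (√(-1508 - 364) + (67/1049 - 29/587)) - 3279 = (√(-1872) + (67*(1/1049) - 29*1/587)) - 3279 = (12*I*√13 + (67/1049 - 29/587)) - 3279 = (12*I*√13 + 8908/615763) - 3279 = (8908/615763 + 12*I*√13) - 3279 = -2019077969/615763 + 12*I*√13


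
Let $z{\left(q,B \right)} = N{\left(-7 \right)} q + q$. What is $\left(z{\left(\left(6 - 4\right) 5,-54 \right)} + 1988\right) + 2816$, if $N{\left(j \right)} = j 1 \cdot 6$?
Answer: $4394$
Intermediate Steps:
$N{\left(j \right)} = 6 j$ ($N{\left(j \right)} = j 6 = 6 j$)
$z{\left(q,B \right)} = - 41 q$ ($z{\left(q,B \right)} = 6 \left(-7\right) q + q = - 42 q + q = - 41 q$)
$\left(z{\left(\left(6 - 4\right) 5,-54 \right)} + 1988\right) + 2816 = \left(- 41 \left(6 - 4\right) 5 + 1988\right) + 2816 = \left(- 41 \cdot 2 \cdot 5 + 1988\right) + 2816 = \left(\left(-41\right) 10 + 1988\right) + 2816 = \left(-410 + 1988\right) + 2816 = 1578 + 2816 = 4394$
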